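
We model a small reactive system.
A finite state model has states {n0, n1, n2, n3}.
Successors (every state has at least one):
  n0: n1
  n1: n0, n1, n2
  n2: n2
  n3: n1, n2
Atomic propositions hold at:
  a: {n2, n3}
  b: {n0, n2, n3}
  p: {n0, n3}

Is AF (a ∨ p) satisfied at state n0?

Sat(a ∨ p) = {n0, n2, n3}
AF (a ∨ p): least fixpoint, start Z0 = {n0, n2, n3}, add states with every successor in Z. Already a fixed point.
Sat(AF (a ∨ p)) = {n0, n2, n3}
n0 ∈ Sat(AF (a ∨ p)) = {n0, n2, n3}, so the formula holds at n0.

Yes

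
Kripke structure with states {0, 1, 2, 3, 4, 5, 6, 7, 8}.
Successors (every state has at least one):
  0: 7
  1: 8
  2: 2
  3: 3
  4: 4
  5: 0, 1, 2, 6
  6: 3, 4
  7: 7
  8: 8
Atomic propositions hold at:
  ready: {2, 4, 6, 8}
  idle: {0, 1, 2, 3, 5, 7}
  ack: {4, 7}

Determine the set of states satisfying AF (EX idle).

Sat(EX idle) = {s : some successor in {0, 1, 2, 3, 5, 7}} = {0, 2, 3, 5, 6, 7}
AF (EX idle): least fixpoint, start Z0 = {0, 2, 3, 5, 6, 7}, add states with every successor in Z. Already a fixed point.
Sat(AF (EX idle)) = {0, 2, 3, 5, 6, 7}

{0, 2, 3, 5, 6, 7}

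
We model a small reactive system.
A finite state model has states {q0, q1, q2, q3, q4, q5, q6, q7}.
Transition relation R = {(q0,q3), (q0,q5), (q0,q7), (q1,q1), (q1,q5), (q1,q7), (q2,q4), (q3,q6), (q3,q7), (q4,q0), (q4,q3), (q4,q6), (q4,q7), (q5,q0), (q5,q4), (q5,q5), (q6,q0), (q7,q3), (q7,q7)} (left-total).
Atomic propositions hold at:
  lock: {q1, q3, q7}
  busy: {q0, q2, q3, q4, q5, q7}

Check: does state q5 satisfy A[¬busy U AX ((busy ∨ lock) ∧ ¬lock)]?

Yes

Sat(¬busy) = {q1, q6}
Sat(busy ∨ lock) = {q0, q1, q2, q3, q4, q5, q7}
Sat(¬lock) = {q0, q2, q4, q5, q6}
Sat((busy ∨ lock) ∧ ¬lock) = {q0, q2, q4, q5}
Sat(AX ((busy ∨ lock) ∧ ¬lock)) = {s : every successor in {q0, q2, q4, q5}} = {q2, q5, q6}
A[¬busy U AX ((busy ∨ lock) ∧ ¬lock)]: least fixpoint, start Z0 = Sat(AX ((busy ∨ lock) ∧ ¬lock)) = {q2, q5, q6}, add states in Sat(¬busy) with every successor in Z. Already a fixed point.
Sat(A[¬busy U AX ((busy ∨ lock) ∧ ¬lock)]) = {q2, q5, q6}
q5 ∈ Sat(A[¬busy U AX ((busy ∨ lock) ∧ ¬lock)]) = {q2, q5, q6}, so the formula holds at q5.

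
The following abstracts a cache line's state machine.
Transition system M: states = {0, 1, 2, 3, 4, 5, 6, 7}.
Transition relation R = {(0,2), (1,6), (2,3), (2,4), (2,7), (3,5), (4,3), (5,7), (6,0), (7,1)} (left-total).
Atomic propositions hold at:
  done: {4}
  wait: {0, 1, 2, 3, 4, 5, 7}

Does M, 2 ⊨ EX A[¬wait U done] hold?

Yes

Sat(¬wait) = {6}
A[¬wait U done]: least fixpoint, start Z0 = Sat(done) = {4}, add states in Sat(¬wait) with every successor in Z. Already a fixed point.
Sat(A[¬wait U done]) = {4}
Sat(EX A[¬wait U done]) = {s : some successor in {4}} = {2}
2 ∈ Sat(EX A[¬wait U done]) = {2}, so the formula holds at 2.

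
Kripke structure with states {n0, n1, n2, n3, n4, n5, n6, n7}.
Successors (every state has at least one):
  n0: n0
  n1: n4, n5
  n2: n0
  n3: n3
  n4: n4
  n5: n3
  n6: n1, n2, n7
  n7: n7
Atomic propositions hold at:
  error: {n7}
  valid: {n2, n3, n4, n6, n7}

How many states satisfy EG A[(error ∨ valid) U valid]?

4

Sat(error ∨ valid) = {n2, n3, n4, n6, n7}
A[(error ∨ valid) U valid]: least fixpoint, start Z0 = Sat(valid) = {n2, n3, n4, n6, n7}, add states in Sat(error ∨ valid) with every successor in Z. Already a fixed point.
Sat(A[(error ∨ valid) U valid]) = {n2, n3, n4, n6, n7}
EG A[(error ∨ valid) U valid]: greatest fixpoint, start Z0 = {n2, n3, n4, n6, n7}, keep only states in Sat with some successor in Z. Z1 = {n3, n4, n6, n7}; fixed.
Sat(EG A[(error ∨ valid) U valid]) = {n3, n4, n6, n7}
|Sat(EG A[(error ∨ valid) U valid])| = |{n3, n4, n6, n7}| = 4.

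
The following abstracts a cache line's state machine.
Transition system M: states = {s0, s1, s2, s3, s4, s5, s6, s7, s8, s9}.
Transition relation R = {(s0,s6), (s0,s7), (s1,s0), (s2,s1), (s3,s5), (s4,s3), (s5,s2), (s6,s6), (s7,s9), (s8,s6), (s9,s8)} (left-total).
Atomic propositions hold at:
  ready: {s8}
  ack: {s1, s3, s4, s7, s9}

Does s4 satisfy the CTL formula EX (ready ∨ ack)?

Sat(ready ∨ ack) = {s1, s3, s4, s7, s8, s9}
Sat(EX (ready ∨ ack)) = {s : some successor in {s1, s3, s4, s7, s8, s9}} = {s0, s2, s4, s7, s9}
s4 ∈ Sat(EX (ready ∨ ack)) = {s0, s2, s4, s7, s9}, so the formula holds at s4.

Yes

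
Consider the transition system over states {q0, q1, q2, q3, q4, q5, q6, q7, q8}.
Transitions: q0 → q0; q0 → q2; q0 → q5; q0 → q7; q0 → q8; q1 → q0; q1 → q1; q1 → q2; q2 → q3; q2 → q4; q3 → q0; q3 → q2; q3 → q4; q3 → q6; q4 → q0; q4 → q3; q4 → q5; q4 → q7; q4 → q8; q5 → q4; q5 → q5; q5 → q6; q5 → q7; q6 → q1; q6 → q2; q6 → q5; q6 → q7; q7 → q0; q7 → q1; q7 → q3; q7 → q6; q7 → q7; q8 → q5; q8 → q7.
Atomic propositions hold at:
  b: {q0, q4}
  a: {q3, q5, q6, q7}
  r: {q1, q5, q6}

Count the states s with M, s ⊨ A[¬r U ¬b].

7

Sat(¬r) = {q0, q2, q3, q4, q7, q8}
Sat(¬b) = {q1, q2, q3, q5, q6, q7, q8}
A[¬r U ¬b]: least fixpoint, start Z0 = Sat(¬b) = {q1, q2, q3, q5, q6, q7, q8}, add states in Sat(¬r) with every successor in Z. Already a fixed point.
Sat(A[¬r U ¬b]) = {q1, q2, q3, q5, q6, q7, q8}
|Sat(A[¬r U ¬b])| = |{q1, q2, q3, q5, q6, q7, q8}| = 7.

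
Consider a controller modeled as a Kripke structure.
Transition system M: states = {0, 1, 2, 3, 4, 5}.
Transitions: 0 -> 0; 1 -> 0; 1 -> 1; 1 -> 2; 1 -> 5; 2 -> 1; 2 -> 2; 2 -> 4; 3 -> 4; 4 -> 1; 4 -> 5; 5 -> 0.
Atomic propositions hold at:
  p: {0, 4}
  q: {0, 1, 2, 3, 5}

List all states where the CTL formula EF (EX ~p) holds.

{1, 2, 3, 4}

Sat(~p) = {1, 2, 3, 5}
Sat(EX ~p) = {s : some successor in {1, 2, 3, 5}} = {1, 2, 4}
EF (EX ~p): least fixpoint, start Z0 = {1, 2, 4}, add states with some successor in Z. Z1 = {1, 2, 3, 4}; fixed.
Sat(EF (EX ~p)) = {1, 2, 3, 4}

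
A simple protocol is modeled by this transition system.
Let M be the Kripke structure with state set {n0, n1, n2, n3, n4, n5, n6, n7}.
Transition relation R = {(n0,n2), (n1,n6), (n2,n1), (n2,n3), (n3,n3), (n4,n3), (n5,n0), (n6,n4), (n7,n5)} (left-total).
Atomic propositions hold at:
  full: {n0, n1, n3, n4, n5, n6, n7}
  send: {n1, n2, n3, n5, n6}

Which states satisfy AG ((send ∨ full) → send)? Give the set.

Sat(send ∨ full) = {n0, n1, n2, n3, n4, n5, n6, n7}
Sat((send ∨ full) → send) = {n1, n2, n3, n5, n6}
AG ((send ∨ full) → send): greatest fixpoint, start Z0 = {n1, n2, n3, n5, n6}, keep only states in Sat with every successor in Z. Z1 = {n1, n2, n3}; Z2 = {n2, n3}; Z3 = {n3}; fixed.
Sat(AG ((send ∨ full) → send)) = {n3}

{n3}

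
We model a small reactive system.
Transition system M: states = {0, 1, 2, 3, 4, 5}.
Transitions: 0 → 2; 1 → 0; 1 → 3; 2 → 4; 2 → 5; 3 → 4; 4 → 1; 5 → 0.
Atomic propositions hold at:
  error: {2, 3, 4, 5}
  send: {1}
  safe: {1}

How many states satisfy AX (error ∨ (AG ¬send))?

3

Sat(¬send) = {0, 2, 3, 4, 5}
AG ¬send: greatest fixpoint, start Z0 = {0, 2, 3, 4, 5}, keep only states in Sat with every successor in Z. Z1 = {0, 2, 3, 5}; Z2 = {0, 5}; Z3 = {5}; Z4 = ∅; fixed.
Sat(AG ¬send) = ∅
Sat(error ∨ (AG ¬send)) = {2, 3, 4, 5}
Sat(AX (error ∨ (AG ¬send))) = {s : every successor in {2, 3, 4, 5}} = {0, 2, 3}
|Sat(AX (error ∨ (AG ¬send)))| = |{0, 2, 3}| = 3.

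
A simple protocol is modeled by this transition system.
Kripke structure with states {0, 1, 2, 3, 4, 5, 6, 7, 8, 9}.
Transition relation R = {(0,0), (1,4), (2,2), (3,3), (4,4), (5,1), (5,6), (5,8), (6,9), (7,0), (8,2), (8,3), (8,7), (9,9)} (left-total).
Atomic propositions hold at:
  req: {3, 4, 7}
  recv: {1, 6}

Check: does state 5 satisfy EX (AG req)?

No

AG req: greatest fixpoint, start Z0 = {3, 4, 7}, keep only states in Sat with every successor in Z. Z1 = {3, 4}; fixed.
Sat(AG req) = {3, 4}
Sat(EX (AG req)) = {s : some successor in {3, 4}} = {1, 3, 4, 8}
5 ∉ Sat(EX (AG req)) = {1, 3, 4, 8}, so the formula does not hold at 5.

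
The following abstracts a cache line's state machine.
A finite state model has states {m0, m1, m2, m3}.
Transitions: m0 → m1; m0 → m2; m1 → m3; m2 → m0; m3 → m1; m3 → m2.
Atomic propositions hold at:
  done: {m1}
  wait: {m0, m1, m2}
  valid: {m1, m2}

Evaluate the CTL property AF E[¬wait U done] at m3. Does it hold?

Sat(¬wait) = {m3}
E[¬wait U done]: least fixpoint, start Z0 = Sat(done) = {m1}, add states in Sat(¬wait) with some successor in Z. Z1 = {m1, m3}; fixed.
Sat(E[¬wait U done]) = {m1, m3}
AF E[¬wait U done]: least fixpoint, start Z0 = {m1, m3}, add states with every successor in Z. Already a fixed point.
Sat(AF E[¬wait U done]) = {m1, m3}
m3 ∈ Sat(AF E[¬wait U done]) = {m1, m3}, so the formula holds at m3.

Yes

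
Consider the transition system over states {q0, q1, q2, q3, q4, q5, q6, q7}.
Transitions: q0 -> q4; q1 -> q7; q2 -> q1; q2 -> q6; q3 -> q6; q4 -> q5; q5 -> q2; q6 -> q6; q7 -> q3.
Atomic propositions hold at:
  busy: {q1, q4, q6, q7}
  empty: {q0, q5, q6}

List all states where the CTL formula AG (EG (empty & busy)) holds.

Sat(empty & busy) = {q6}
EG (empty & busy): greatest fixpoint, start Z0 = {q6}, keep only states in Sat with some successor in Z. Already a fixed point.
Sat(EG (empty & busy)) = {q6}
AG (EG (empty & busy)): greatest fixpoint, start Z0 = {q6}, keep only states in Sat with every successor in Z. Already a fixed point.
Sat(AG (EG (empty & busy))) = {q6}

{q6}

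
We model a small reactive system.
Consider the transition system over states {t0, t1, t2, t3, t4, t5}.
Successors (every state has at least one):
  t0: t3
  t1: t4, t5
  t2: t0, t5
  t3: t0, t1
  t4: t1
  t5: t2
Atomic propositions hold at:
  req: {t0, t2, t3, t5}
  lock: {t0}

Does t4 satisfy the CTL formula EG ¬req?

Yes

Sat(¬req) = {t1, t4}
EG ¬req: greatest fixpoint, start Z0 = {t1, t4}, keep only states in Sat with some successor in Z. Already a fixed point.
Sat(EG ¬req) = {t1, t4}
t4 ∈ Sat(EG ¬req) = {t1, t4}, so the formula holds at t4.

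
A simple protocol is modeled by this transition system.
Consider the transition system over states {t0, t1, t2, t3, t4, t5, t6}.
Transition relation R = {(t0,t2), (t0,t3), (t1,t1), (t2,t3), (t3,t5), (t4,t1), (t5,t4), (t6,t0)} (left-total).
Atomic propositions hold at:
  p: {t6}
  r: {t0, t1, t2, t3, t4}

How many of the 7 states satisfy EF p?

1

EF p: least fixpoint, start Z0 = {t6}, add states with some successor in Z. Already a fixed point.
Sat(EF p) = {t6}
|Sat(EF p)| = |{t6}| = 1.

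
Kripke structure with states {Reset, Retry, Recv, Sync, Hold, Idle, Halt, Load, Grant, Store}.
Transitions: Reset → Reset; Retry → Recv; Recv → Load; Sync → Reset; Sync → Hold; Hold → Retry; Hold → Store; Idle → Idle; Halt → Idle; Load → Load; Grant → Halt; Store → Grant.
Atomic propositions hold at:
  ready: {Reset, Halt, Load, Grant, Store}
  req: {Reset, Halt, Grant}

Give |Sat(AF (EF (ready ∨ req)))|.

Sat(ready ∨ req) = {Reset, Halt, Load, Grant, Store}
EF (ready ∨ req): least fixpoint, start Z0 = {Reset, Halt, Load, Grant, Store}, add states with some successor in Z. Z1 = {Reset, Recv, Sync, Hold, Halt, Load, Grant, Store}; Z2 = {Reset, Retry, Recv, Sync, Hold, Halt, Load, Grant, Store}; fixed.
Sat(EF (ready ∨ req)) = {Reset, Retry, Recv, Sync, Hold, Halt, Load, Grant, Store}
AF (EF (ready ∨ req)): least fixpoint, start Z0 = {Reset, Retry, Recv, Sync, Hold, Halt, Load, Grant, Store}, add states with every successor in Z. Already a fixed point.
Sat(AF (EF (ready ∨ req))) = {Reset, Retry, Recv, Sync, Hold, Halt, Load, Grant, Store}
|Sat(AF (EF (ready ∨ req)))| = |{Reset, Retry, Recv, Sync, Hold, Halt, Load, Grant, Store}| = 9.

9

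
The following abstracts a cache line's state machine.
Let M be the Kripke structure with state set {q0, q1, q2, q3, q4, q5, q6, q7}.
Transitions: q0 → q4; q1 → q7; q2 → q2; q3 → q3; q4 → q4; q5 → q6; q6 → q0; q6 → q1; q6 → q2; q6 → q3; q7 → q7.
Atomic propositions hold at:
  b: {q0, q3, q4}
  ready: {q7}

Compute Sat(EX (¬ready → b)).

{q0, q1, q3, q4, q6, q7}

Sat(¬ready) = {q0, q1, q2, q3, q4, q5, q6}
Sat(¬ready → b) = {q0, q3, q4, q7}
Sat(EX (¬ready → b)) = {s : some successor in {q0, q3, q4, q7}} = {q0, q1, q3, q4, q6, q7}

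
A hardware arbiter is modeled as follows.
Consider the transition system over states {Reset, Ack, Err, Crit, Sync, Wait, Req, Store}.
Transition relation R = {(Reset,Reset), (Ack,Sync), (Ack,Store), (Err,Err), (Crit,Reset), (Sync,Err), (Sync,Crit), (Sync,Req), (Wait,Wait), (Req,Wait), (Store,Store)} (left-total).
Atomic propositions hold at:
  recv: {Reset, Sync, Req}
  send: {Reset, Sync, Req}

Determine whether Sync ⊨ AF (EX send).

Yes

Sat(EX send) = {s : some successor in {Reset, Sync, Req}} = {Reset, Ack, Crit, Sync}
AF (EX send): least fixpoint, start Z0 = {Reset, Ack, Crit, Sync}, add states with every successor in Z. Already a fixed point.
Sat(AF (EX send)) = {Reset, Ack, Crit, Sync}
Sync ∈ Sat(AF (EX send)) = {Reset, Ack, Crit, Sync}, so the formula holds at Sync.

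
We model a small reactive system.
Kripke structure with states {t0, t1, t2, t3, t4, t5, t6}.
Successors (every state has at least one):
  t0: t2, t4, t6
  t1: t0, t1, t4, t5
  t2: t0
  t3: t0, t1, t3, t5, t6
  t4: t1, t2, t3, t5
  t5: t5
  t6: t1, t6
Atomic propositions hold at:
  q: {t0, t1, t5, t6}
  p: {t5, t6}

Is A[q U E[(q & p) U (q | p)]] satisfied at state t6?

Sat(q & p) = {t5, t6}
Sat(q | p) = {t0, t1, t5, t6}
E[(q & p) U (q | p)]: least fixpoint, start Z0 = Sat((q | p)) = {t0, t1, t5, t6}, add states in Sat(q & p) with some successor in Z. Already a fixed point.
Sat(E[(q & p) U (q | p)]) = {t0, t1, t5, t6}
A[q U E[(q & p) U (q | p)]]: least fixpoint, start Z0 = Sat(E[(q & p) U (q | p)]) = {t0, t1, t5, t6}, add states in Sat(q) with every successor in Z. Already a fixed point.
Sat(A[q U E[(q & p) U (q | p)]]) = {t0, t1, t5, t6}
t6 ∈ Sat(A[q U E[(q & p) U (q | p)]]) = {t0, t1, t5, t6}, so the formula holds at t6.

Yes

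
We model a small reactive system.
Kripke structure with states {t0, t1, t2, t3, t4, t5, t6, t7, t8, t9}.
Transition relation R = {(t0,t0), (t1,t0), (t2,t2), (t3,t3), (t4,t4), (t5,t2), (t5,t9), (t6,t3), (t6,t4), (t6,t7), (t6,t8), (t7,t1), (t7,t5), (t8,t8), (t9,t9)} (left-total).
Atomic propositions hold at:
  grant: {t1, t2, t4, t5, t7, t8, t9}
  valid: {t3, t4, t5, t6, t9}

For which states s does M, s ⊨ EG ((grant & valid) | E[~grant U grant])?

Sat(grant & valid) = {t4, t5, t9}
Sat(~grant) = {t0, t3, t6}
E[~grant U grant]: least fixpoint, start Z0 = Sat(grant) = {t1, t2, t4, t5, t7, t8, t9}, add states in Sat(~grant) with some successor in Z. Z1 = {t1, t2, t4, t5, t6, t7, t8, t9}; fixed.
Sat(E[~grant U grant]) = {t1, t2, t4, t5, t6, t7, t8, t9}
Sat((grant & valid) | E[~grant U grant]) = {t1, t2, t4, t5, t6, t7, t8, t9}
EG ((grant & valid) | E[~grant U grant]): greatest fixpoint, start Z0 = {t1, t2, t4, t5, t6, t7, t8, t9}, keep only states in Sat with some successor in Z. Z1 = {t2, t4, t5, t6, t7, t8, t9}; fixed.
Sat(EG ((grant & valid) | E[~grant U grant])) = {t2, t4, t5, t6, t7, t8, t9}

{t2, t4, t5, t6, t7, t8, t9}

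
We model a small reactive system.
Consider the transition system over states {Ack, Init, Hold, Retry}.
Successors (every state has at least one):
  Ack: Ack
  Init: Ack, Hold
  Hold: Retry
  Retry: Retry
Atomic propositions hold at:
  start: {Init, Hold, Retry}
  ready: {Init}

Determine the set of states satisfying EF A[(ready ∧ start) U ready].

Sat(ready ∧ start) = {Init}
A[(ready ∧ start) U ready]: least fixpoint, start Z0 = Sat(ready) = {Init}, add states in Sat(ready ∧ start) with every successor in Z. Already a fixed point.
Sat(A[(ready ∧ start) U ready]) = {Init}
EF A[(ready ∧ start) U ready]: least fixpoint, start Z0 = {Init}, add states with some successor in Z. Already a fixed point.
Sat(EF A[(ready ∧ start) U ready]) = {Init}

{Init}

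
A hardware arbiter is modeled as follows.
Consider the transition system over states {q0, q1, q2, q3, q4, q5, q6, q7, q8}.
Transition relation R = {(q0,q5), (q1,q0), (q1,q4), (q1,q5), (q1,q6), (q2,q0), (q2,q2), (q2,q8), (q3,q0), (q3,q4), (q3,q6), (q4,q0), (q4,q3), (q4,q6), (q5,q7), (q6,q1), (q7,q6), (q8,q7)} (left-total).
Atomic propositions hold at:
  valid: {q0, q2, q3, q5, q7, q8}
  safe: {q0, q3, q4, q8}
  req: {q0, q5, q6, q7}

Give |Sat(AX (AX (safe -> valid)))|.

Sat(safe -> valid) = {q0, q1, q2, q3, q5, q6, q7, q8}
Sat(AX (safe -> valid)) = {s : every successor in {q0, q1, q2, q3, q5, q6, q7, q8}} = {q0, q2, q4, q5, q6, q7, q8}
Sat(AX (AX (safe -> valid))) = {s : every successor in {q0, q2, q4, q5, q6, q7, q8}} = {q0, q1, q2, q3, q5, q7, q8}
|Sat(AX (AX (safe -> valid)))| = |{q0, q1, q2, q3, q5, q7, q8}| = 7.

7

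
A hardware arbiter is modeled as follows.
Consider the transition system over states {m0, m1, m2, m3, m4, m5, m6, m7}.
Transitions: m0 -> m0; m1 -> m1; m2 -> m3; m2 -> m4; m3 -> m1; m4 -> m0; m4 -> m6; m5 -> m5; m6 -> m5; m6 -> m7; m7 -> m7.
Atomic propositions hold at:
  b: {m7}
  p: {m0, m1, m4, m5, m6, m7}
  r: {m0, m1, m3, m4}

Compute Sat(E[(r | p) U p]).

{m0, m1, m3, m4, m5, m6, m7}

Sat(r | p) = {m0, m1, m3, m4, m5, m6, m7}
E[(r | p) U p]: least fixpoint, start Z0 = Sat(p) = {m0, m1, m4, m5, m6, m7}, add states in Sat(r | p) with some successor in Z. Z1 = {m0, m1, m3, m4, m5, m6, m7}; fixed.
Sat(E[(r | p) U p]) = {m0, m1, m3, m4, m5, m6, m7}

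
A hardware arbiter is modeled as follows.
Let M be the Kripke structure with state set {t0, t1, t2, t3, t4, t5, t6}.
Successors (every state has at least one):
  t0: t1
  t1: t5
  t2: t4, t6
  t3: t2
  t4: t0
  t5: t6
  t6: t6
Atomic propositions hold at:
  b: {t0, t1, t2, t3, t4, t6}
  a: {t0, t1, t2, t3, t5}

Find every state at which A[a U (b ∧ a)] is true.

{t0, t1, t2, t3}

Sat(b ∧ a) = {t0, t1, t2, t3}
A[a U (b ∧ a)]: least fixpoint, start Z0 = Sat((b ∧ a)) = {t0, t1, t2, t3}, add states in Sat(a) with every successor in Z. Already a fixed point.
Sat(A[a U (b ∧ a)]) = {t0, t1, t2, t3}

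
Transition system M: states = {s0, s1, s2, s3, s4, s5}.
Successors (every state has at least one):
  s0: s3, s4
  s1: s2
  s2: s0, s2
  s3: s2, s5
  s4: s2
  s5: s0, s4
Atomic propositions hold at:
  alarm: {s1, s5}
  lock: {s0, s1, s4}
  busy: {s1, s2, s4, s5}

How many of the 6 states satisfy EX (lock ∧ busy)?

2

Sat(lock ∧ busy) = {s1, s4}
Sat(EX (lock ∧ busy)) = {s : some successor in {s1, s4}} = {s0, s5}
|Sat(EX (lock ∧ busy))| = |{s0, s5}| = 2.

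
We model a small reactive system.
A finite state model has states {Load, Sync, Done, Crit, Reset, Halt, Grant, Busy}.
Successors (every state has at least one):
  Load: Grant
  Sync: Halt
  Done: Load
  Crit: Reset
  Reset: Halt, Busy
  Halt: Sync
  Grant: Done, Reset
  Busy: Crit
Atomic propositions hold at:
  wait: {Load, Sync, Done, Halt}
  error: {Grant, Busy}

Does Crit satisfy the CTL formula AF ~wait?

Yes

Sat(~wait) = {Crit, Reset, Grant, Busy}
AF ~wait: least fixpoint, start Z0 = {Crit, Reset, Grant, Busy}, add states with every successor in Z. Z1 = {Load, Crit, Reset, Grant, Busy}; Z2 = {Load, Done, Crit, Reset, Grant, Busy}; fixed.
Sat(AF ~wait) = {Load, Done, Crit, Reset, Grant, Busy}
Crit ∈ Sat(AF ~wait) = {Load, Done, Crit, Reset, Grant, Busy}, so the formula holds at Crit.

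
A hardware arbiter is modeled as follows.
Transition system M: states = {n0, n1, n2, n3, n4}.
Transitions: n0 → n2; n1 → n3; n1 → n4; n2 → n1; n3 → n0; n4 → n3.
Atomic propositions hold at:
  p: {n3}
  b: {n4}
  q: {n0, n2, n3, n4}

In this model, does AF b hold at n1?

AF b: least fixpoint, start Z0 = {n4}, add states with every successor in Z. Already a fixed point.
Sat(AF b) = {n4}
n1 ∉ Sat(AF b) = {n4}, so the formula does not hold at n1.

No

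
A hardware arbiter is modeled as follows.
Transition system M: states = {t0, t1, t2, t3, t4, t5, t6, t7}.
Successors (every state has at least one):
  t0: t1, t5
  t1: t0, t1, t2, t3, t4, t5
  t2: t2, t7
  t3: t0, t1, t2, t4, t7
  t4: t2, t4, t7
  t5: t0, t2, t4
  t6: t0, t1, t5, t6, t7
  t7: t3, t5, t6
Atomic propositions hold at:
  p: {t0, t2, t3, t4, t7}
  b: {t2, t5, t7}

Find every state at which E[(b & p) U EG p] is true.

{t2, t3, t4, t7}

Sat(b & p) = {t2, t7}
EG p: greatest fixpoint, start Z0 = {t0, t2, t3, t4, t7}, keep only states in Sat with some successor in Z. Z1 = {t2, t3, t4, t7}; fixed.
Sat(EG p) = {t2, t3, t4, t7}
E[(b & p) U EG p]: least fixpoint, start Z0 = Sat(EG p) = {t2, t3, t4, t7}, add states in Sat(b & p) with some successor in Z. Already a fixed point.
Sat(E[(b & p) U EG p]) = {t2, t3, t4, t7}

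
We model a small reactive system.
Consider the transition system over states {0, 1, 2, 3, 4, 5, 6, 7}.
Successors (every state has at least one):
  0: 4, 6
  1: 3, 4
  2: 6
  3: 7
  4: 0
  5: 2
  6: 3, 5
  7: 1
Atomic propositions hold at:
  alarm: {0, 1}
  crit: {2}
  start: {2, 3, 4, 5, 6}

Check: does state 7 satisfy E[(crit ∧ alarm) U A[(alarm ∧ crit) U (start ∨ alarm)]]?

No

Sat(crit ∧ alarm) = ∅
Sat(alarm ∧ crit) = ∅
Sat(start ∨ alarm) = {0, 1, 2, 3, 4, 5, 6}
A[(alarm ∧ crit) U (start ∨ alarm)]: least fixpoint, start Z0 = Sat((start ∨ alarm)) = {0, 1, 2, 3, 4, 5, 6}, add states in Sat(alarm ∧ crit) with every successor in Z. Already a fixed point.
Sat(A[(alarm ∧ crit) U (start ∨ alarm)]) = {0, 1, 2, 3, 4, 5, 6}
E[(crit ∧ alarm) U A[(alarm ∧ crit) U (start ∨ alarm)]]: least fixpoint, start Z0 = Sat(A[(alarm ∧ crit) U (start ∨ alarm)]) = {0, 1, 2, 3, 4, 5, 6}, add states in Sat(crit ∧ alarm) with some successor in Z. Already a fixed point.
Sat(E[(crit ∧ alarm) U A[(alarm ∧ crit) U (start ∨ alarm)]]) = {0, 1, 2, 3, 4, 5, 6}
7 ∉ Sat(E[(crit ∧ alarm) U A[(alarm ∧ crit) U (start ∨ alarm)]]) = {0, 1, 2, 3, 4, 5, 6}, so the formula does not hold at 7.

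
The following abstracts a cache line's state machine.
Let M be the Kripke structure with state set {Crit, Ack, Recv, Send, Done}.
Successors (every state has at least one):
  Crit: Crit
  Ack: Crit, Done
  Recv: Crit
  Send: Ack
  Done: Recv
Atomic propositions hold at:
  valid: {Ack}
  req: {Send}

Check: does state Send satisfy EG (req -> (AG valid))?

No

AG valid: greatest fixpoint, start Z0 = {Ack}, keep only states in Sat with every successor in Z. Z1 = ∅; fixed.
Sat(AG valid) = ∅
Sat(req -> (AG valid)) = {Crit, Ack, Recv, Done}
EG (req -> (AG valid)): greatest fixpoint, start Z0 = {Crit, Ack, Recv, Done}, keep only states in Sat with some successor in Z. Already a fixed point.
Sat(EG (req -> (AG valid))) = {Crit, Ack, Recv, Done}
Send ∉ Sat(EG (req -> (AG valid))) = {Crit, Ack, Recv, Done}, so the formula does not hold at Send.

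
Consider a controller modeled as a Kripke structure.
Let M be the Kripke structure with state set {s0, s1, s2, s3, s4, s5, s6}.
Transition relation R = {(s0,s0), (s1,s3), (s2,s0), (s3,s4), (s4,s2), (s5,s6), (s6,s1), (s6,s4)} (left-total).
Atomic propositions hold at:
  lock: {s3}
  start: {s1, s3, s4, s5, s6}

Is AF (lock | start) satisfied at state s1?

Yes

Sat(lock | start) = {s1, s3, s4, s5, s6}
AF (lock | start): least fixpoint, start Z0 = {s1, s3, s4, s5, s6}, add states with every successor in Z. Already a fixed point.
Sat(AF (lock | start)) = {s1, s3, s4, s5, s6}
s1 ∈ Sat(AF (lock | start)) = {s1, s3, s4, s5, s6}, so the formula holds at s1.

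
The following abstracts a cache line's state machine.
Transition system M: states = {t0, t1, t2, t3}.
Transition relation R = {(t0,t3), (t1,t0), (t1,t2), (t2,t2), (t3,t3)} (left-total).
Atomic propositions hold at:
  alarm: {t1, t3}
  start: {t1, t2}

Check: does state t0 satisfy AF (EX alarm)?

Sat(EX alarm) = {s : some successor in {t1, t3}} = {t0, t3}
AF (EX alarm): least fixpoint, start Z0 = {t0, t3}, add states with every successor in Z. Already a fixed point.
Sat(AF (EX alarm)) = {t0, t3}
t0 ∈ Sat(AF (EX alarm)) = {t0, t3}, so the formula holds at t0.

Yes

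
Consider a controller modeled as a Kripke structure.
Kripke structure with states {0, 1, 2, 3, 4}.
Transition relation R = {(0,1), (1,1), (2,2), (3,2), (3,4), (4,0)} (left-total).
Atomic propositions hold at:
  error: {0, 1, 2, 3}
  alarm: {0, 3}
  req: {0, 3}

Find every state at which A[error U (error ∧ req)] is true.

{0, 3}

Sat(error ∧ req) = {0, 3}
A[error U (error ∧ req)]: least fixpoint, start Z0 = Sat((error ∧ req)) = {0, 3}, add states in Sat(error) with every successor in Z. Already a fixed point.
Sat(A[error U (error ∧ req)]) = {0, 3}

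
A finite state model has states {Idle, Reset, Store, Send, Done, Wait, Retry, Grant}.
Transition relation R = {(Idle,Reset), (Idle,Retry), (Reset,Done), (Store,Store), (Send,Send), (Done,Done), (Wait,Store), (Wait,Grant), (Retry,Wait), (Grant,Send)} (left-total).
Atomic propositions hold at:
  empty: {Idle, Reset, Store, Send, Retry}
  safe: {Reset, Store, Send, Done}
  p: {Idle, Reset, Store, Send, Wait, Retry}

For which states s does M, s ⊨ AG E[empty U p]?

{Store, Send}

E[empty U p]: least fixpoint, start Z0 = Sat(p) = {Idle, Reset, Store, Send, Wait, Retry}, add states in Sat(empty) with some successor in Z. Already a fixed point.
Sat(E[empty U p]) = {Idle, Reset, Store, Send, Wait, Retry}
AG E[empty U p]: greatest fixpoint, start Z0 = {Idle, Reset, Store, Send, Wait, Retry}, keep only states in Sat with every successor in Z. Z1 = {Idle, Store, Send, Retry}; Z2 = {Store, Send}; fixed.
Sat(AG E[empty U p]) = {Store, Send}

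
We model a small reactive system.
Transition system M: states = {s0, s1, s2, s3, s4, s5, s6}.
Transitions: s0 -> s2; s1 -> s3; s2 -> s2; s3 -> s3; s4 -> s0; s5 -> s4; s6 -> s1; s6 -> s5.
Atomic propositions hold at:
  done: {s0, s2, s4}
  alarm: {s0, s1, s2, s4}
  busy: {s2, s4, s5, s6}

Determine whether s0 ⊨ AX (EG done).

EG done: greatest fixpoint, start Z0 = {s0, s2, s4}, keep only states in Sat with some successor in Z. Already a fixed point.
Sat(EG done) = {s0, s2, s4}
Sat(AX (EG done)) = {s : every successor in {s0, s2, s4}} = {s0, s2, s4, s5}
s0 ∈ Sat(AX (EG done)) = {s0, s2, s4, s5}, so the formula holds at s0.

Yes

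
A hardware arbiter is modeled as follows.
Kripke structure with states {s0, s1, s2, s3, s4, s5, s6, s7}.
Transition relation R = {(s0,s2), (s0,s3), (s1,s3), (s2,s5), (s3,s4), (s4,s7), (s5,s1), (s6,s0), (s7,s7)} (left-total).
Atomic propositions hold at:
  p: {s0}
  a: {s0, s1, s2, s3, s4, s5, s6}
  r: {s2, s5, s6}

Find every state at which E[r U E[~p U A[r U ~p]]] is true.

{s1, s2, s3, s4, s5, s6, s7}

Sat(~p) = {s1, s2, s3, s4, s5, s6, s7}
A[r U ~p]: least fixpoint, start Z0 = Sat(~p) = {s1, s2, s3, s4, s5, s6, s7}, add states in Sat(r) with every successor in Z. Already a fixed point.
Sat(A[r U ~p]) = {s1, s2, s3, s4, s5, s6, s7}
E[~p U A[r U ~p]]: least fixpoint, start Z0 = Sat(A[r U ~p]) = {s1, s2, s3, s4, s5, s6, s7}, add states in Sat(~p) with some successor in Z. Already a fixed point.
Sat(E[~p U A[r U ~p]]) = {s1, s2, s3, s4, s5, s6, s7}
E[r U E[~p U A[r U ~p]]]: least fixpoint, start Z0 = Sat(E[~p U A[r U ~p]]) = {s1, s2, s3, s4, s5, s6, s7}, add states in Sat(r) with some successor in Z. Already a fixed point.
Sat(E[r U E[~p U A[r U ~p]]]) = {s1, s2, s3, s4, s5, s6, s7}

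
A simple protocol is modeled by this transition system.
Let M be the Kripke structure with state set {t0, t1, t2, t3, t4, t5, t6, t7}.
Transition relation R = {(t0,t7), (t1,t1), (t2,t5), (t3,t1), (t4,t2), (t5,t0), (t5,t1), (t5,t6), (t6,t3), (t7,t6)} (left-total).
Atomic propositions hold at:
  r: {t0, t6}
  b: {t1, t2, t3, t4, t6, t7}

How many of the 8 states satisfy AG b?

AG b: greatest fixpoint, start Z0 = {t1, t2, t3, t4, t6, t7}, keep only states in Sat with every successor in Z. Z1 = {t1, t3, t4, t6, t7}; Z2 = {t1, t3, t6, t7}; fixed.
Sat(AG b) = {t1, t3, t6, t7}
|Sat(AG b)| = |{t1, t3, t6, t7}| = 4.

4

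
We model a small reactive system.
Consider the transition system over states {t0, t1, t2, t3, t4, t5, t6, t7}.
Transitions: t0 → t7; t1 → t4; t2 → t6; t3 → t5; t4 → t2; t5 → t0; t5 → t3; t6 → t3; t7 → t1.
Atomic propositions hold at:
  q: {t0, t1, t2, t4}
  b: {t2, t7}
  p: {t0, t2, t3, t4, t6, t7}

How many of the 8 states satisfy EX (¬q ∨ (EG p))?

Sat(¬q) = {t3, t5, t6, t7}
EG p: greatest fixpoint, start Z0 = {t0, t2, t3, t4, t6, t7}, keep only states in Sat with some successor in Z. Z1 = {t0, t2, t4, t6}; Z2 = {t2, t4}; Z3 = {t4}; Z4 = ∅; fixed.
Sat(EG p) = ∅
Sat(¬q ∨ (EG p)) = {t3, t5, t6, t7}
Sat(EX (¬q ∨ (EG p))) = {s : some successor in {t3, t5, t6, t7}} = {t0, t2, t3, t5, t6}
|Sat(EX (¬q ∨ (EG p)))| = |{t0, t2, t3, t5, t6}| = 5.

5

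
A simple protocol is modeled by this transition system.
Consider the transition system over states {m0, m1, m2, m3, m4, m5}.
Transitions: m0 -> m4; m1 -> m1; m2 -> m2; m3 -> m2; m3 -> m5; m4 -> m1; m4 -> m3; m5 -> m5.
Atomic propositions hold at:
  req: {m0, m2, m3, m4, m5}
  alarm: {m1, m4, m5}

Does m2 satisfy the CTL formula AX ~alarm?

Sat(~alarm) = {m0, m2, m3}
Sat(AX ~alarm) = {s : every successor in {m0, m2, m3}} = {m2}
m2 ∈ Sat(AX ~alarm) = {m2}, so the formula holds at m2.

Yes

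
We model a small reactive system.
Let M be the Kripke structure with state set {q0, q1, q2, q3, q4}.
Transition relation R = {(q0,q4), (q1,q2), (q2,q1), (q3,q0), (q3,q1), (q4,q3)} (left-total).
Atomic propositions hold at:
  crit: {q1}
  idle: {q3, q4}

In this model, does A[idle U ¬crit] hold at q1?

Sat(¬crit) = {q0, q2, q3, q4}
A[idle U ¬crit]: least fixpoint, start Z0 = Sat(¬crit) = {q0, q2, q3, q4}, add states in Sat(idle) with every successor in Z. Already a fixed point.
Sat(A[idle U ¬crit]) = {q0, q2, q3, q4}
q1 ∉ Sat(A[idle U ¬crit]) = {q0, q2, q3, q4}, so the formula does not hold at q1.

No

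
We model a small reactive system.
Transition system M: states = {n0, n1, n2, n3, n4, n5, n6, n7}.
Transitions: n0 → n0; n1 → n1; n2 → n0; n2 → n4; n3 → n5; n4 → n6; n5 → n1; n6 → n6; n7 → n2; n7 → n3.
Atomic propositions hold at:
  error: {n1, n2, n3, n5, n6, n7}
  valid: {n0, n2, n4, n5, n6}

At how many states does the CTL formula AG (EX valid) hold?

Sat(EX valid) = {s : some successor in {n0, n2, n4, n5, n6}} = {n0, n2, n3, n4, n6, n7}
AG (EX valid): greatest fixpoint, start Z0 = {n0, n2, n3, n4, n6, n7}, keep only states in Sat with every successor in Z. Z1 = {n0, n2, n4, n6, n7}; Z2 = {n0, n2, n4, n6}; fixed.
Sat(AG (EX valid)) = {n0, n2, n4, n6}
|Sat(AG (EX valid))| = |{n0, n2, n4, n6}| = 4.

4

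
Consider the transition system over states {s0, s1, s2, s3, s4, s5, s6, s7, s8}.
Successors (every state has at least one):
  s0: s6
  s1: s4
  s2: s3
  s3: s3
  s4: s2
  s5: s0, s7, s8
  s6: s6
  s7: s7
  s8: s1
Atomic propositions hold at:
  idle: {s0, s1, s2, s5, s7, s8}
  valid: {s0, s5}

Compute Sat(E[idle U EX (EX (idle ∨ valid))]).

{s1, s5, s7, s8}

Sat(idle ∨ valid) = {s0, s1, s2, s5, s7, s8}
Sat(EX (idle ∨ valid)) = {s : some successor in {s0, s1, s2, s5, s7, s8}} = {s4, s5, s7, s8}
Sat(EX (EX (idle ∨ valid))) = {s : some successor in {s4, s5, s7, s8}} = {s1, s5, s7}
E[idle U EX (EX (idle ∨ valid))]: least fixpoint, start Z0 = Sat(EX (EX (idle ∨ valid))) = {s1, s5, s7}, add states in Sat(idle) with some successor in Z. Z1 = {s1, s5, s7, s8}; fixed.
Sat(E[idle U EX (EX (idle ∨ valid))]) = {s1, s5, s7, s8}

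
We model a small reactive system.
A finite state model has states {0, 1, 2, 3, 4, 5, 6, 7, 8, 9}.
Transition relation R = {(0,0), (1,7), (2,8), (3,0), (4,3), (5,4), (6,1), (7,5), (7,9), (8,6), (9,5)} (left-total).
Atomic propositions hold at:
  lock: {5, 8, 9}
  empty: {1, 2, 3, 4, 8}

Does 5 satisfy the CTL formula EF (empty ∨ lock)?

Yes

Sat(empty ∨ lock) = {1, 2, 3, 4, 5, 8, 9}
EF (empty ∨ lock): least fixpoint, start Z0 = {1, 2, 3, 4, 5, 8, 9}, add states with some successor in Z. Z1 = {1, 2, 3, 4, 5, 6, 7, 8, 9}; fixed.
Sat(EF (empty ∨ lock)) = {1, 2, 3, 4, 5, 6, 7, 8, 9}
5 ∈ Sat(EF (empty ∨ lock)) = {1, 2, 3, 4, 5, 6, 7, 8, 9}, so the formula holds at 5.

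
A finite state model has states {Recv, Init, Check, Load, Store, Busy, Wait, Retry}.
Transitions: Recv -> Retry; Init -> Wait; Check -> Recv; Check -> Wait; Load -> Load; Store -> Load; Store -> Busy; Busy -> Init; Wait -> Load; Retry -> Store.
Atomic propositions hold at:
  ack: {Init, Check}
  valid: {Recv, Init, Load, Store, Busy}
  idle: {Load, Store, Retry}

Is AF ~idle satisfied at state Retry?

No

Sat(~idle) = {Recv, Init, Check, Busy, Wait}
AF ~idle: least fixpoint, start Z0 = {Recv, Init, Check, Busy, Wait}, add states with every successor in Z. Already a fixed point.
Sat(AF ~idle) = {Recv, Init, Check, Busy, Wait}
Retry ∉ Sat(AF ~idle) = {Recv, Init, Check, Busy, Wait}, so the formula does not hold at Retry.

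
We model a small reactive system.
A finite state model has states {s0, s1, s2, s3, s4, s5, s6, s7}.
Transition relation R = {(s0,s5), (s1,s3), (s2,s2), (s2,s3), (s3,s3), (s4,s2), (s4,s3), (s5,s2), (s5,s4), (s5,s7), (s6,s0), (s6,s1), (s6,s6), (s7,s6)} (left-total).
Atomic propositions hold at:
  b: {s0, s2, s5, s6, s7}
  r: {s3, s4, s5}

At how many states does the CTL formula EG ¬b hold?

3

Sat(¬b) = {s1, s3, s4}
EG ¬b: greatest fixpoint, start Z0 = {s1, s3, s4}, keep only states in Sat with some successor in Z. Already a fixed point.
Sat(EG ¬b) = {s1, s3, s4}
|Sat(EG ¬b)| = |{s1, s3, s4}| = 3.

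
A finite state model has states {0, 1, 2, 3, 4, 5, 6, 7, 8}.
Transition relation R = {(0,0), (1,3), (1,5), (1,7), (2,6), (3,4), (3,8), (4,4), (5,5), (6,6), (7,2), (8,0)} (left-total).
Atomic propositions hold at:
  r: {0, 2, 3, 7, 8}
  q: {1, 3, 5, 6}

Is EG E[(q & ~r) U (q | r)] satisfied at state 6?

Sat(~r) = {1, 4, 5, 6}
Sat(q & ~r) = {1, 5, 6}
Sat(q | r) = {0, 1, 2, 3, 5, 6, 7, 8}
E[(q & ~r) U (q | r)]: least fixpoint, start Z0 = Sat((q | r)) = {0, 1, 2, 3, 5, 6, 7, 8}, add states in Sat(q & ~r) with some successor in Z. Already a fixed point.
Sat(E[(q & ~r) U (q | r)]) = {0, 1, 2, 3, 5, 6, 7, 8}
EG E[(q & ~r) U (q | r)]: greatest fixpoint, start Z0 = {0, 1, 2, 3, 5, 6, 7, 8}, keep only states in Sat with some successor in Z. Already a fixed point.
Sat(EG E[(q & ~r) U (q | r)]) = {0, 1, 2, 3, 5, 6, 7, 8}
6 ∈ Sat(EG E[(q & ~r) U (q | r)]) = {0, 1, 2, 3, 5, 6, 7, 8}, so the formula holds at 6.

Yes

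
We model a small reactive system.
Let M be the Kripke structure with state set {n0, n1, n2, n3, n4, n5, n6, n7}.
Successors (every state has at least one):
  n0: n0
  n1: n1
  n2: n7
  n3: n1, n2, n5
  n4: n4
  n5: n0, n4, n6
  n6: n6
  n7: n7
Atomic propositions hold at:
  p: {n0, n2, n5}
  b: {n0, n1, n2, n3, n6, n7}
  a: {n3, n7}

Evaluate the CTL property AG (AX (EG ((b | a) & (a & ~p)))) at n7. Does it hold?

Yes

Sat(b | a) = {n0, n1, n2, n3, n6, n7}
Sat(~p) = {n1, n3, n4, n6, n7}
Sat(a & ~p) = {n3, n7}
Sat((b | a) & (a & ~p)) = {n3, n7}
EG ((b | a) & (a & ~p)): greatest fixpoint, start Z0 = {n3, n7}, keep only states in Sat with some successor in Z. Z1 = {n7}; fixed.
Sat(EG ((b | a) & (a & ~p))) = {n7}
Sat(AX (EG ((b | a) & (a & ~p)))) = {s : every successor in {n7}} = {n2, n7}
AG (AX (EG ((b | a) & (a & ~p)))): greatest fixpoint, start Z0 = {n2, n7}, keep only states in Sat with every successor in Z. Already a fixed point.
Sat(AG (AX (EG ((b | a) & (a & ~p))))) = {n2, n7}
n7 ∈ Sat(AG (AX (EG ((b | a) & (a & ~p))))) = {n2, n7}, so the formula holds at n7.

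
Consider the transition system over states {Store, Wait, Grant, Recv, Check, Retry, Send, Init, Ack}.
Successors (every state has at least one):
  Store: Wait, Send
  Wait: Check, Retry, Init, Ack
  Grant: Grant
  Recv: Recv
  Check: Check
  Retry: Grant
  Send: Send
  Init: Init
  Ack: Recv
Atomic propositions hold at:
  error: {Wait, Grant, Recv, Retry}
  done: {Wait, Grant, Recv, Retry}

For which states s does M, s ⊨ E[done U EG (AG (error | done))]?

{Wait, Grant, Recv, Retry}

Sat(error | done) = {Wait, Grant, Recv, Retry}
AG (error | done): greatest fixpoint, start Z0 = {Wait, Grant, Recv, Retry}, keep only states in Sat with every successor in Z. Z1 = {Grant, Recv, Retry}; fixed.
Sat(AG (error | done)) = {Grant, Recv, Retry}
EG (AG (error | done)): greatest fixpoint, start Z0 = {Grant, Recv, Retry}, keep only states in Sat with some successor in Z. Already a fixed point.
Sat(EG (AG (error | done))) = {Grant, Recv, Retry}
E[done U EG (AG (error | done))]: least fixpoint, start Z0 = Sat(EG (AG (error | done))) = {Grant, Recv, Retry}, add states in Sat(done) with some successor in Z. Z1 = {Wait, Grant, Recv, Retry}; fixed.
Sat(E[done U EG (AG (error | done))]) = {Wait, Grant, Recv, Retry}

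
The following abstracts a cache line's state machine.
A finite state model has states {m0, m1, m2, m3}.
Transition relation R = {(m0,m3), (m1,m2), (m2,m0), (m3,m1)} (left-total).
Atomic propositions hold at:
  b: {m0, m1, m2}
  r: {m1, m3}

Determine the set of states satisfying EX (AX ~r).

{m1, m3}

Sat(~r) = {m0, m2}
Sat(AX ~r) = {s : every successor in {m0, m2}} = {m1, m2}
Sat(EX (AX ~r)) = {s : some successor in {m1, m2}} = {m1, m3}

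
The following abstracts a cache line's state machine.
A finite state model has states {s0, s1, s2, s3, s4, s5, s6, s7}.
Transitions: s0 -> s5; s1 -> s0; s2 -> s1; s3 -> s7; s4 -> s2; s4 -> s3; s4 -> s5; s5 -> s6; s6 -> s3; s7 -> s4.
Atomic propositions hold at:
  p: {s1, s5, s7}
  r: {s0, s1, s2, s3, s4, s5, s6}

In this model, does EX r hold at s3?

Sat(EX r) = {s : some successor in {s0, s1, s2, s3, s4, s5, s6}} = {s0, s1, s2, s4, s5, s6, s7}
s3 ∉ Sat(EX r) = {s0, s1, s2, s4, s5, s6, s7}, so the formula does not hold at s3.

No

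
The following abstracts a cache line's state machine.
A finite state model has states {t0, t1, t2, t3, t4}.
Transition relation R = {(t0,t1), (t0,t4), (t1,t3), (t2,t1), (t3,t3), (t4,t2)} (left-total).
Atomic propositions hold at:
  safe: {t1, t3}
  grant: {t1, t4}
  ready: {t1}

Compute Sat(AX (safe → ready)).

{t0, t2, t4}

Sat(safe → ready) = {t0, t1, t2, t4}
Sat(AX (safe → ready)) = {s : every successor in {t0, t1, t2, t4}} = {t0, t2, t4}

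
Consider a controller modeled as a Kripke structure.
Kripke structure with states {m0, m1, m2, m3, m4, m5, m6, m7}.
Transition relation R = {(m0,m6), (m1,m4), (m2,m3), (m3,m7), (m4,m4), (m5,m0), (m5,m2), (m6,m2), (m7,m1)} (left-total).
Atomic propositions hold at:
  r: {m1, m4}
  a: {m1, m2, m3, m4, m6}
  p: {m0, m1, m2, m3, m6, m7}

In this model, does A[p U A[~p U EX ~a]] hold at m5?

Sat(~p) = {m4, m5}
Sat(~a) = {m0, m5, m7}
Sat(EX ~a) = {s : some successor in {m0, m5, m7}} = {m3, m5}
A[~p U EX ~a]: least fixpoint, start Z0 = Sat(EX ~a) = {m3, m5}, add states in Sat(~p) with every successor in Z. Already a fixed point.
Sat(A[~p U EX ~a]) = {m3, m5}
A[p U A[~p U EX ~a]]: least fixpoint, start Z0 = Sat(A[~p U EX ~a]) = {m3, m5}, add states in Sat(p) with every successor in Z. Z1 = {m2, m3, m5}; Z2 = {m2, m3, m5, m6}; Z3 = {m0, m2, m3, m5, m6}; fixed.
Sat(A[p U A[~p U EX ~a]]) = {m0, m2, m3, m5, m6}
m5 ∈ Sat(A[p U A[~p U EX ~a]]) = {m0, m2, m3, m5, m6}, so the formula holds at m5.

Yes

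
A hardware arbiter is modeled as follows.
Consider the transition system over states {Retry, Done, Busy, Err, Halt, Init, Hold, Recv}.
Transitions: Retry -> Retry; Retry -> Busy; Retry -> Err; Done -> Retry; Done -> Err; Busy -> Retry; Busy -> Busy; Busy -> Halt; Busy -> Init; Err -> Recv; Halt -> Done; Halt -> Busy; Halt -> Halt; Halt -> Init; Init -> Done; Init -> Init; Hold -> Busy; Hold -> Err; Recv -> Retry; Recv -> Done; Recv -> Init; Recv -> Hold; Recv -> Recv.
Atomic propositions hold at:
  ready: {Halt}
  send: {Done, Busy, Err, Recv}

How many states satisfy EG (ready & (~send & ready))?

1

Sat(~send) = {Retry, Halt, Init, Hold}
Sat(~send & ready) = {Halt}
Sat(ready & (~send & ready)) = {Halt}
EG (ready & (~send & ready)): greatest fixpoint, start Z0 = {Halt}, keep only states in Sat with some successor in Z. Already a fixed point.
Sat(EG (ready & (~send & ready))) = {Halt}
|Sat(EG (ready & (~send & ready)))| = |{Halt}| = 1.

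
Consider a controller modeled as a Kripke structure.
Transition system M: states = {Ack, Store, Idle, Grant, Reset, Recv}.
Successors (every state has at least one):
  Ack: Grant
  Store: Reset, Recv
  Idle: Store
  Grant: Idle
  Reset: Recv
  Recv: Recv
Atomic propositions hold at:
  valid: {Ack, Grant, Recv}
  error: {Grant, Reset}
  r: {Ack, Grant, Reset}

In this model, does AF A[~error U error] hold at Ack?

Sat(~error) = {Ack, Store, Idle, Recv}
A[~error U error]: least fixpoint, start Z0 = Sat(error) = {Grant, Reset}, add states in Sat(~error) with every successor in Z. Z1 = {Ack, Grant, Reset}; fixed.
Sat(A[~error U error]) = {Ack, Grant, Reset}
AF A[~error U error]: least fixpoint, start Z0 = {Ack, Grant, Reset}, add states with every successor in Z. Already a fixed point.
Sat(AF A[~error U error]) = {Ack, Grant, Reset}
Ack ∈ Sat(AF A[~error U error]) = {Ack, Grant, Reset}, so the formula holds at Ack.

Yes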